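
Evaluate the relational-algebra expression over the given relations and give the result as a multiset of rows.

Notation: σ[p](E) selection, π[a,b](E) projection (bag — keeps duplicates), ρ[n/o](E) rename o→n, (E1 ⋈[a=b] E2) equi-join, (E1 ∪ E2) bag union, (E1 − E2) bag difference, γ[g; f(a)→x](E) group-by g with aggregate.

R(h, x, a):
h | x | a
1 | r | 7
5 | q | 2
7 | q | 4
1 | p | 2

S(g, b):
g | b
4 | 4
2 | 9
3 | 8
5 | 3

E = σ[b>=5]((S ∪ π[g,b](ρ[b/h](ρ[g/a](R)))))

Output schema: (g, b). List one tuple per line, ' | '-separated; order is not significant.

Stepwise |·|:
  S → 4
  R → 4
  ρ[g/a](R) → 4
  ρ[b/h](ρ[g/a](R)) → 4
  π[g,b](ρ[b/h](ρ[g/a](R))) → 4
  (S ∪ π[g,b](ρ[b/h](ρ[g/a](R)))) → 8
  σ[b>=5]((S ∪ π[g,b](ρ[b/h](ρ[g/a](R))))) → 4

== RESULT ==
g | b
2 | 5
2 | 9
3 | 8
4 | 7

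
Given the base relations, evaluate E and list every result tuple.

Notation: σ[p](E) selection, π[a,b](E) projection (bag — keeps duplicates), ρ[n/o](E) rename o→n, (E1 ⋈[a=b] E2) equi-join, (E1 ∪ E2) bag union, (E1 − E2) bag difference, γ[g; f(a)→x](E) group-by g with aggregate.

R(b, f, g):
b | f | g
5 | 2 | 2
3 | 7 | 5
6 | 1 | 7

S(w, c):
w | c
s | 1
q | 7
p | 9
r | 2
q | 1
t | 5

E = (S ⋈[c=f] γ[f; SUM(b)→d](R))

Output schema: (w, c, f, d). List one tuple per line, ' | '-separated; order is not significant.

Per-node cardinality:
  S → 6
  R → 3
  γ[f; SUM(b)→d](R) → 3
  (S ⋈[c=f] γ[f; SUM(b)→d](R)) → 4

== RESULT ==
w | c | f | d
q | 1 | 1 | 6
q | 7 | 7 | 3
r | 2 | 2 | 5
s | 1 | 1 | 6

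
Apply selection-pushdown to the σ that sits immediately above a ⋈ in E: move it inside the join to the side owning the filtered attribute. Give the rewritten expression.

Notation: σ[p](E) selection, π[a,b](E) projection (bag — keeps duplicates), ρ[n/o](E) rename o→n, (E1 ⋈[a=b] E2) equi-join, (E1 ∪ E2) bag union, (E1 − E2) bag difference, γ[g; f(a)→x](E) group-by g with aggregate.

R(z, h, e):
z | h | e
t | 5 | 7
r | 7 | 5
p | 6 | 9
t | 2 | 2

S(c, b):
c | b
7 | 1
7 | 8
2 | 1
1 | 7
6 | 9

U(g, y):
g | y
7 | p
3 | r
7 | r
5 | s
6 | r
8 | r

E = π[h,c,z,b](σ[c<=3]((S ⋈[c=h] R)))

σ filters on c, owned by the left side.
E' = π[h,c,z,b]((σ[c<=3](S) ⋈[c=h] R))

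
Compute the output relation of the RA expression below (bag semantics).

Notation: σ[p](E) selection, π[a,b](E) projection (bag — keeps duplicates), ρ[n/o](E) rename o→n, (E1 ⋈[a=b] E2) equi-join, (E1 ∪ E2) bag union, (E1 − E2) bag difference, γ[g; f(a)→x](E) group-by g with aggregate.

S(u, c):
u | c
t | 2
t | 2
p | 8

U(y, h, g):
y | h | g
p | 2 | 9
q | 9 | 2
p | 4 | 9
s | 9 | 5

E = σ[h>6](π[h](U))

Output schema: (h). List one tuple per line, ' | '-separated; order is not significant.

Row counts bottom-up:
  U → 4
  π[h](U) → 4
  σ[h>6](π[h](U)) → 2

== RESULT ==
h
9
9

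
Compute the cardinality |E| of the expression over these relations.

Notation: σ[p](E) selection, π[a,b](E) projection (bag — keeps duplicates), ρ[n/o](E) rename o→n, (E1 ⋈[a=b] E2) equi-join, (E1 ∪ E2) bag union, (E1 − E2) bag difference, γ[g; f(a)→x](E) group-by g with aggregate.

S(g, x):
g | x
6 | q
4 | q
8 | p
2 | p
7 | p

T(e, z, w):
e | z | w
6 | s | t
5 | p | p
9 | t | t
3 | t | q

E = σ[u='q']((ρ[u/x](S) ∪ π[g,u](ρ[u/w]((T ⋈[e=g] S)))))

Subexpression sizes:
  S → 5
  ρ[u/x](S) → 5
  T → 4
  S → 5
  (T ⋈[e=g] S) → 1
  ρ[u/w]((T ⋈[e=g] S)) → 1
  π[g,u](ρ[u/w]((T ⋈[e=g] S))) → 1
  (ρ[u/x](S) ∪ π[g,u](ρ[u/w]((T ⋈[e=g] S)))) → 6
  σ[u='q']((ρ[u/x](S) ∪ π[g,u](ρ[u/w]((T ⋈[e=g] S))))) → 2

|E| = 2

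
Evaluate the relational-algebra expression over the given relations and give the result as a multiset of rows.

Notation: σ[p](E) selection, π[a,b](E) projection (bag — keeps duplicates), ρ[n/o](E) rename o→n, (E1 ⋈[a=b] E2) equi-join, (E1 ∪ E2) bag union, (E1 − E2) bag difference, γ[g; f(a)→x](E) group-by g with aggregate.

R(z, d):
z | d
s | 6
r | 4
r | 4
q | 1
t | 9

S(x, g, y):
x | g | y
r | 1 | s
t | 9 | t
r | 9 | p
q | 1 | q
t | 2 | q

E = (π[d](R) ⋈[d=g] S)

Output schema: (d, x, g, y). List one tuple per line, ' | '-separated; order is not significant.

Per-node cardinality:
  R → 5
  π[d](R) → 5
  S → 5
  (π[d](R) ⋈[d=g] S) → 4

== RESULT ==
d | x | g | y
1 | q | 1 | q
1 | r | 1 | s
9 | r | 9 | p
9 | t | 9 | t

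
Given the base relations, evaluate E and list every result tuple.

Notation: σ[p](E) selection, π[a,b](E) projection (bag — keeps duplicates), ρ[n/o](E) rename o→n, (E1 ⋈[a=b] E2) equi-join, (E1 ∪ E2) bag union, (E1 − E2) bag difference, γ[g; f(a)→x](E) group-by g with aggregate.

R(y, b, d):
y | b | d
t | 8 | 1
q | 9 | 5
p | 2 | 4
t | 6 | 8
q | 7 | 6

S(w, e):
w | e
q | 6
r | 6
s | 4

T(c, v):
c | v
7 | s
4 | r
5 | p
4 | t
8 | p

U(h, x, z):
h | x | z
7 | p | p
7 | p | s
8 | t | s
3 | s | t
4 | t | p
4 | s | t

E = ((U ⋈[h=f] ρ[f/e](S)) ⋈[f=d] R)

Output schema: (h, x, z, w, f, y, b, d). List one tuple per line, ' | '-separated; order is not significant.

Stepwise |·|:
  U → 6
  S → 3
  ρ[f/e](S) → 3
  (U ⋈[h=f] ρ[f/e](S)) → 2
  R → 5
  ((U ⋈[h=f] ρ[f/e](S)) ⋈[f=d] R) → 2

== RESULT ==
h | x | z | w | f | y | b | d
4 | s | t | s | 4 | p | 2 | 4
4 | t | p | s | 4 | p | 2 | 4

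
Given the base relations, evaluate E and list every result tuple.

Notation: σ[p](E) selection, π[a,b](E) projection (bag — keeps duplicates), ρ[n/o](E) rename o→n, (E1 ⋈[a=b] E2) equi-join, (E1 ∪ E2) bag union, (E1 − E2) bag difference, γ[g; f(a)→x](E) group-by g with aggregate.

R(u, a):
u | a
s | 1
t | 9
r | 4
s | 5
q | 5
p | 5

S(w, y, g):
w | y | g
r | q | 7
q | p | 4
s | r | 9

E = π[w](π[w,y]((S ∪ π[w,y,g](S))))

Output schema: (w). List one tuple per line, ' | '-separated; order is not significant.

Subexpression sizes:
  S → 3
  S → 3
  π[w,y,g](S) → 3
  (S ∪ π[w,y,g](S)) → 6
  π[w,y]((S ∪ π[w,y,g](S))) → 6
  π[w](π[w,y]((S ∪ π[w,y,g](S)))) → 6

== RESULT ==
w
q
q
r
r
s
s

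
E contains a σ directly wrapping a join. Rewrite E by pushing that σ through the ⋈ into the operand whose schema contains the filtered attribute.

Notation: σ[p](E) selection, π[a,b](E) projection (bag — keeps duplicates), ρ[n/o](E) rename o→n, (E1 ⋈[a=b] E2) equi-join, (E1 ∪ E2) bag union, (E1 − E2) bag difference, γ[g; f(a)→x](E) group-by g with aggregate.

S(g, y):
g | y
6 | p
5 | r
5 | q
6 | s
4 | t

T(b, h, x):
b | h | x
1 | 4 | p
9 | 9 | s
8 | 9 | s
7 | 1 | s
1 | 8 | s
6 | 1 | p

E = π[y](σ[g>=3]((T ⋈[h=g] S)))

σ filters on g, owned by the right side.
E' = π[y]((T ⋈[h=g] σ[g>=3](S)))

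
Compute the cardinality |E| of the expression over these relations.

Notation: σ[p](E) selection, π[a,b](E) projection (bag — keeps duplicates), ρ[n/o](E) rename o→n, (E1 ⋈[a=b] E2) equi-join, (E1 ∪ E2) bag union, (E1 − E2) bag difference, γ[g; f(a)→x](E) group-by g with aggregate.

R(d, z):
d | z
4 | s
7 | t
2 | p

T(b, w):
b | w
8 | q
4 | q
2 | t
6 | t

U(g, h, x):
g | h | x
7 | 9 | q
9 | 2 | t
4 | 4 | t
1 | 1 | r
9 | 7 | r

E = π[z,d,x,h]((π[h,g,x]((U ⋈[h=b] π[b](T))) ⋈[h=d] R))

Per-node cardinality:
  U → 5
  T → 4
  π[b](T) → 4
  (U ⋈[h=b] π[b](T)) → 2
  π[h,g,x]((U ⋈[h=b] π[b](T))) → 2
  R → 3
  (π[h,g,x]((U ⋈[h=b] π[b](T))) ⋈[h=d] R) → 2
  π[z,d,x,h]((π[h,g,x]((U ⋈[h=b] π[b](T))) ⋈[h=d] R)) → 2

|E| = 2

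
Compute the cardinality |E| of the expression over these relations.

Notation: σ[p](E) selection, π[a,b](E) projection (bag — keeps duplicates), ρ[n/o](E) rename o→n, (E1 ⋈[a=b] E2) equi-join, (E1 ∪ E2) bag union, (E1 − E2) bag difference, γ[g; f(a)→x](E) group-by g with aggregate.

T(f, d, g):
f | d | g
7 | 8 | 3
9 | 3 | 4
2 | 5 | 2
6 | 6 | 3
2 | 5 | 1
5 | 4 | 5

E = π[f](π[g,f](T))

Stepwise |·|:
  T → 6
  π[g,f](T) → 6
  π[f](π[g,f](T)) → 6

|E| = 6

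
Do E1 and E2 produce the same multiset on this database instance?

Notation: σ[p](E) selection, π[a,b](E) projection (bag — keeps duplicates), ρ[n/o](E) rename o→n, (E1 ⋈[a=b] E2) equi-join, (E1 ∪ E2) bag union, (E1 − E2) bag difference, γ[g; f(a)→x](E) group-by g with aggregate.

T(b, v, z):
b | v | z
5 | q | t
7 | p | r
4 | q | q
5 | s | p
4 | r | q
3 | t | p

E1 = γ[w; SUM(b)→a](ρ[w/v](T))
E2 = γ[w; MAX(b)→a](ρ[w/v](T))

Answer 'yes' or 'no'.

E1 stepwise |·|:
  T → 6
  ρ[w/v](T) → 6
  γ[w; SUM(b)→a](ρ[w/v](T)) → 5
E2 stepwise |·|:
  T → 6
  ρ[w/v](T) → 6
  γ[w; MAX(b)→a](ρ[w/v](T)) → 5

E1 result:
w | a
p | 7
q | 9
r | 4
s | 5
t | 3
E2 result:
w | a
p | 7
q | 5
r | 4
s | 5
t | 3
Witness: ('q', 5) appears 0× in E1 but 1× in E2.

no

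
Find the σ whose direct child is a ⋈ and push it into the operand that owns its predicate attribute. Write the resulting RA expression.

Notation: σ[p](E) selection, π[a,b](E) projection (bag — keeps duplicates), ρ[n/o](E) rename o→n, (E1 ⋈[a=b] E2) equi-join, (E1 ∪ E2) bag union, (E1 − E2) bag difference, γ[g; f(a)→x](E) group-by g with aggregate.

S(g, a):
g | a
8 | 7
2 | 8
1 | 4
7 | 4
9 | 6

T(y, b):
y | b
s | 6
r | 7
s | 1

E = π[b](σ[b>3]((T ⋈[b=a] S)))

σ filters on b, owned by the left side.
E' = π[b]((σ[b>3](T) ⋈[b=a] S))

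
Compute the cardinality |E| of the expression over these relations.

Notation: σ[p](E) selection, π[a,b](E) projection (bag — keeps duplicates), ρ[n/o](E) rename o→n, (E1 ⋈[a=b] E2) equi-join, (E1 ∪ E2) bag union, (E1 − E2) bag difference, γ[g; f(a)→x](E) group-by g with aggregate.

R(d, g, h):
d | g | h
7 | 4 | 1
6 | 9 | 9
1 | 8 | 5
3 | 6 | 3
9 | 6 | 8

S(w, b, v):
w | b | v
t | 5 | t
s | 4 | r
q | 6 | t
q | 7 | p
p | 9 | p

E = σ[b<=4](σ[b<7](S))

Stepwise |·|:
  S → 5
  σ[b<7](S) → 3
  σ[b<=4](σ[b<7](S)) → 1

|E| = 1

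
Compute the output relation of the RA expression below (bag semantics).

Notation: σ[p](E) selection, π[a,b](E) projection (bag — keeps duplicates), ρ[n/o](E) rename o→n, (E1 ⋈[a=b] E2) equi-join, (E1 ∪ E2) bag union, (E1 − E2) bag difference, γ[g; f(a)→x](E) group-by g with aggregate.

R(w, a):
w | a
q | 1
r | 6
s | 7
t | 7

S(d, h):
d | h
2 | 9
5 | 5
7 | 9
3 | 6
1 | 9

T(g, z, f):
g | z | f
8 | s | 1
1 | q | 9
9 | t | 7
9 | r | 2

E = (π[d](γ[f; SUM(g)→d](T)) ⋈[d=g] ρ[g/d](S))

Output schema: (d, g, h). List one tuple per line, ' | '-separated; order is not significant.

Per-node cardinality:
  T → 4
  γ[f; SUM(g)→d](T) → 4
  π[d](γ[f; SUM(g)→d](T)) → 4
  S → 5
  ρ[g/d](S) → 5
  (π[d](γ[f; SUM(g)→d](T)) ⋈[d=g] ρ[g/d](S)) → 1

== RESULT ==
d | g | h
1 | 1 | 9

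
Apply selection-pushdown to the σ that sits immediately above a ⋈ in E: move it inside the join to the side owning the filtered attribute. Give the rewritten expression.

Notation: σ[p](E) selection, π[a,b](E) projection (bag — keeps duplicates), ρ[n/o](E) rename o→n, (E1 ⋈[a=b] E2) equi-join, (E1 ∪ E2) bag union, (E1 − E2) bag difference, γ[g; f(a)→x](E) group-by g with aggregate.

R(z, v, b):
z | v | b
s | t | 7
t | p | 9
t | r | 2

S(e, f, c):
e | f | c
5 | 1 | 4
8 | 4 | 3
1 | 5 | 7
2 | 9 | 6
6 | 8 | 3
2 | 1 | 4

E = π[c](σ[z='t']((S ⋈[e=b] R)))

σ filters on z, owned by the right side.
E' = π[c]((S ⋈[e=b] σ[z='t'](R)))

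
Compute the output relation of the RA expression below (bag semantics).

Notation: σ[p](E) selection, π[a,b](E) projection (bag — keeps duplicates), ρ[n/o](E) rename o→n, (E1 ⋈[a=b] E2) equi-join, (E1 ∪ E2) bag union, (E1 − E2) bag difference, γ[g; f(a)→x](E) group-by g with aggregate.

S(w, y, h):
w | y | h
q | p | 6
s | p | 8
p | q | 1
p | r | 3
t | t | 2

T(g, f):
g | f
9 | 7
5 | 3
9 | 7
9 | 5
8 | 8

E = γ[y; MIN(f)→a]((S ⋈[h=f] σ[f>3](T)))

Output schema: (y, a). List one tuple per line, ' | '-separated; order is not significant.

Stepwise |·|:
  S → 5
  T → 5
  σ[f>3](T) → 4
  (S ⋈[h=f] σ[f>3](T)) → 1
  γ[y; MIN(f)→a]((S ⋈[h=f] σ[f>3](T))) → 1

== RESULT ==
y | a
p | 8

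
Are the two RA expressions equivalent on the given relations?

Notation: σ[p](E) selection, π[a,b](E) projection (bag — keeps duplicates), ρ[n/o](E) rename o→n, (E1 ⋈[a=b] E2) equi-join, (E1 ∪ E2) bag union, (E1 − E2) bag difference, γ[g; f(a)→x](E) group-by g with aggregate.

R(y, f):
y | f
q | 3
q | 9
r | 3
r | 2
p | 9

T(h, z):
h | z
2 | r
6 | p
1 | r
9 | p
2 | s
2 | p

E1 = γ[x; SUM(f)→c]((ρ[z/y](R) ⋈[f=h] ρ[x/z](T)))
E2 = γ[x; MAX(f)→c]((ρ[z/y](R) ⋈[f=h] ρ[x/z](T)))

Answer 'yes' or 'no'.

E1 subexpression sizes:
  R → 5
  ρ[z/y](R) → 5
  T → 6
  ρ[x/z](T) → 6
  (ρ[z/y](R) ⋈[f=h] ρ[x/z](T)) → 5
  γ[x; SUM(f)→c]((ρ[z/y](R) ⋈[f=h] ρ[x/z](T))) → 3
E2 subexpression sizes:
  R → 5
  ρ[z/y](R) → 5
  T → 6
  ρ[x/z](T) → 6
  (ρ[z/y](R) ⋈[f=h] ρ[x/z](T)) → 5
  γ[x; MAX(f)→c]((ρ[z/y](R) ⋈[f=h] ρ[x/z](T))) → 3

E1 result:
x | c
p | 20
r | 2
s | 2
E2 result:
x | c
p | 9
r | 2
s | 2
Witness: ('p', 20) appears 1× in E1 but 0× in E2.

no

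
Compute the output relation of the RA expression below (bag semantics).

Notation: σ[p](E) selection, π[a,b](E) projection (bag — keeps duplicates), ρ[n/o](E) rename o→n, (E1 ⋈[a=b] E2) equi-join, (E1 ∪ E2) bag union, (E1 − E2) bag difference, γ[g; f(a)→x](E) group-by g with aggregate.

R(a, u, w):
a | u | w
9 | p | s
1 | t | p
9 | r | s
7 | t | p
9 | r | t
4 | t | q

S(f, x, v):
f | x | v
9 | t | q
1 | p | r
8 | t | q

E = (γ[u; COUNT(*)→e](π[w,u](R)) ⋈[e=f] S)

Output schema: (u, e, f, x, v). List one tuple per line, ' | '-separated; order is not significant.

Subexpression sizes:
  R → 6
  π[w,u](R) → 6
  γ[u; COUNT(*)→e](π[w,u](R)) → 3
  S → 3
  (γ[u; COUNT(*)→e](π[w,u](R)) ⋈[e=f] S) → 1

== RESULT ==
u | e | f | x | v
p | 1 | 1 | p | r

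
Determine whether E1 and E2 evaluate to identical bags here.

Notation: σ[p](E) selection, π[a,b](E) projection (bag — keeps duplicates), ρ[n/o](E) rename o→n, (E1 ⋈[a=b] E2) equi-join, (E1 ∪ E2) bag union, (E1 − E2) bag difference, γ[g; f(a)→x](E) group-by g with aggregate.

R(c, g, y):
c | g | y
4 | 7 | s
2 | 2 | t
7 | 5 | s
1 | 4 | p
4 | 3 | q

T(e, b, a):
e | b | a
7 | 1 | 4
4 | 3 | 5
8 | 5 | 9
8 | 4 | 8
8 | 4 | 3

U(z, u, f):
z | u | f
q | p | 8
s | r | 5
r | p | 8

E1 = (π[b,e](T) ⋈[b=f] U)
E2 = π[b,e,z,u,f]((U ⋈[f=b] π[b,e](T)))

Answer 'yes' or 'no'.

E1 per-node cardinality:
  T → 5
  π[b,e](T) → 5
  U → 3
  (π[b,e](T) ⋈[b=f] U) → 1
E2 per-node cardinality:
  U → 3
  T → 5
  π[b,e](T) → 5
  (U ⋈[f=b] π[b,e](T)) → 1
  π[b,e,z,u,f]((U ⋈[f=b] π[b,e](T))) → 1

E1 and E2 produce the same multiset:
b | e | z | u | f
5 | 8 | s | r | 5

yes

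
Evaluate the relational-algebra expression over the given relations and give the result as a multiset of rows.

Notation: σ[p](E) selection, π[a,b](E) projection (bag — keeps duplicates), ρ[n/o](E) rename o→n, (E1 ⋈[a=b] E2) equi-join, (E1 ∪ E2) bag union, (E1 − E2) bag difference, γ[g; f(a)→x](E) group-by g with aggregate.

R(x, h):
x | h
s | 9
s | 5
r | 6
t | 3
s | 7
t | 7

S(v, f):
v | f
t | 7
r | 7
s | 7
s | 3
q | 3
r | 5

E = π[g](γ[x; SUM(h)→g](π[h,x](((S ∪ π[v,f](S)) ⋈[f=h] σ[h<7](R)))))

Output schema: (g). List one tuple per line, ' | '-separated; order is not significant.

Row counts bottom-up:
  S → 6
  S → 6
  π[v,f](S) → 6
  (S ∪ π[v,f](S)) → 12
  R → 6
  σ[h<7](R) → 3
  ((S ∪ π[v,f](S)) ⋈[f=h] σ[h<7](R)) → 6
  π[h,x](((S ∪ π[v,f](S)) ⋈[f=h] σ[h<7](R))) → 6
  γ[x; SUM(h)→g](π[h,x](((S ∪ π[v,f](S)) ⋈[f=h] σ[h<7](R)))) → 2
  π[g](γ[x; SUM(h)→g](π[h,x](((S ∪ π[v,f](S)) ⋈[f=h] σ[h<7](R))))) → 2

== RESULT ==
g
10
12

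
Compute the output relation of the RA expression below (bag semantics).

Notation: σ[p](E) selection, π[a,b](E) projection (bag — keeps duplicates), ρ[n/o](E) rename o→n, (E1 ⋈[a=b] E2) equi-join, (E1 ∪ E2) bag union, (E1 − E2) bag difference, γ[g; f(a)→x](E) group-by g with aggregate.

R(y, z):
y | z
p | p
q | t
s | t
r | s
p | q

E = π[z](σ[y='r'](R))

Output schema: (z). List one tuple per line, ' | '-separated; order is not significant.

Stepwise |·|:
  R → 5
  σ[y='r'](R) → 1
  π[z](σ[y='r'](R)) → 1

== RESULT ==
z
s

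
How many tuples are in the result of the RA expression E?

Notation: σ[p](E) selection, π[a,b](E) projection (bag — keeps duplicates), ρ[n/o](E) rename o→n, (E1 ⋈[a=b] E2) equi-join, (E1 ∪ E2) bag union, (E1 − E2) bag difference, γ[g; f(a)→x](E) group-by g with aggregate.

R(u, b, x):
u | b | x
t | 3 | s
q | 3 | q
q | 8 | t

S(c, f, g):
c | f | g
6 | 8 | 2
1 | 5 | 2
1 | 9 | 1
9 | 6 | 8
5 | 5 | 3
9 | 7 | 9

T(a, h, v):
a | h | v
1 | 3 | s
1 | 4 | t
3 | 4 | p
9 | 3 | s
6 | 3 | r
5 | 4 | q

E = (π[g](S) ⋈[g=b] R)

Per-node cardinality:
  S → 6
  π[g](S) → 6
  R → 3
  (π[g](S) ⋈[g=b] R) → 3

|E| = 3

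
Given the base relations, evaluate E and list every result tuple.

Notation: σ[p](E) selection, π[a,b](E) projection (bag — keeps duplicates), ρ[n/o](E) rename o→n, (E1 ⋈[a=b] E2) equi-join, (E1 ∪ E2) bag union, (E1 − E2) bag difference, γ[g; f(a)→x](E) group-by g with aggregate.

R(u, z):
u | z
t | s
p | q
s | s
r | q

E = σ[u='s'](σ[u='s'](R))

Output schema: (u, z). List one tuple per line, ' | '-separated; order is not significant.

Per-node cardinality:
  R → 4
  σ[u='s'](R) → 1
  σ[u='s'](σ[u='s'](R)) → 1

== RESULT ==
u | z
s | s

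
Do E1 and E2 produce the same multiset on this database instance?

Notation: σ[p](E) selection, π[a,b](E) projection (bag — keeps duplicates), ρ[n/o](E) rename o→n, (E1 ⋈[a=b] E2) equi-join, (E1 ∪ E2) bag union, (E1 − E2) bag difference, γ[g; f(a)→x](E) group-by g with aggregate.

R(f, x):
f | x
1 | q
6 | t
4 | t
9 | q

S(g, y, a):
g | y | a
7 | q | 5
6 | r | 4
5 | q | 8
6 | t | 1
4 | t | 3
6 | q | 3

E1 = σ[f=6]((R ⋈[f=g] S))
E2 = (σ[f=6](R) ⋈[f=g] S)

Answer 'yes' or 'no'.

E1 per-node cardinality:
  R → 4
  S → 6
  (R ⋈[f=g] S) → 4
  σ[f=6]((R ⋈[f=g] S)) → 3
E2 per-node cardinality:
  R → 4
  σ[f=6](R) → 1
  S → 6
  (σ[f=6](R) ⋈[f=g] S) → 3

E1 and E2 produce the same multiset:
f | x | g | y | a
6 | t | 6 | q | 3
6 | t | 6 | r | 4
6 | t | 6 | t | 1

yes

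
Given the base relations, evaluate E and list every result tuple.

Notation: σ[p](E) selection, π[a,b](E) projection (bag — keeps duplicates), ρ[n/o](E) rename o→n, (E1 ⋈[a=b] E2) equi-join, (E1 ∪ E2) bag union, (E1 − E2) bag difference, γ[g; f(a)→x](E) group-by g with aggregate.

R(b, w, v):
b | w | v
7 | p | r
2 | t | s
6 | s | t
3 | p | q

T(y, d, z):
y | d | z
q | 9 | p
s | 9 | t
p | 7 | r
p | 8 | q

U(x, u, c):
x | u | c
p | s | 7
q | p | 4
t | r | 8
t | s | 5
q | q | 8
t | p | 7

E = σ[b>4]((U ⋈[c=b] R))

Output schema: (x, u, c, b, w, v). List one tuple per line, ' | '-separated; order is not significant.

Per-node cardinality:
  U → 6
  R → 4
  (U ⋈[c=b] R) → 2
  σ[b>4]((U ⋈[c=b] R)) → 2

== RESULT ==
x | u | c | b | w | v
p | s | 7 | 7 | p | r
t | p | 7 | 7 | p | r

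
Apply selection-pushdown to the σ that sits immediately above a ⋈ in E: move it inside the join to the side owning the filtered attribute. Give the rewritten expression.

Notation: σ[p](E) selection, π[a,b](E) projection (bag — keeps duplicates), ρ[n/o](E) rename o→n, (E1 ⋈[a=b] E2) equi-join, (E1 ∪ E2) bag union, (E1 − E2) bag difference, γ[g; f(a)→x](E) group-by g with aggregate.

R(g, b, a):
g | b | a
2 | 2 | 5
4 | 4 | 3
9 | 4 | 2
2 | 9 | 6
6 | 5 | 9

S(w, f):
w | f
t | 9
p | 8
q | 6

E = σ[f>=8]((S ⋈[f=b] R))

σ filters on f, owned by the left side.
E' = (σ[f>=8](S) ⋈[f=b] R)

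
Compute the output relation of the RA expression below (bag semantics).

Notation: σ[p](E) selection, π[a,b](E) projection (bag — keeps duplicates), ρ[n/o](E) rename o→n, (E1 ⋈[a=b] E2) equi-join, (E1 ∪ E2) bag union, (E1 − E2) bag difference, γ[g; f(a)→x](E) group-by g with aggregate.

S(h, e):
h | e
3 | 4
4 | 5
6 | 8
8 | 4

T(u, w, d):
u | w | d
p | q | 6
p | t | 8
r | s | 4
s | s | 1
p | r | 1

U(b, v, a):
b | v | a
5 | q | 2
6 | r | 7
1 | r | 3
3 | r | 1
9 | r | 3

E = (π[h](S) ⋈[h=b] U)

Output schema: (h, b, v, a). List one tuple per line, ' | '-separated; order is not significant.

Row counts bottom-up:
  S → 4
  π[h](S) → 4
  U → 5
  (π[h](S) ⋈[h=b] U) → 2

== RESULT ==
h | b | v | a
3 | 3 | r | 1
6 | 6 | r | 7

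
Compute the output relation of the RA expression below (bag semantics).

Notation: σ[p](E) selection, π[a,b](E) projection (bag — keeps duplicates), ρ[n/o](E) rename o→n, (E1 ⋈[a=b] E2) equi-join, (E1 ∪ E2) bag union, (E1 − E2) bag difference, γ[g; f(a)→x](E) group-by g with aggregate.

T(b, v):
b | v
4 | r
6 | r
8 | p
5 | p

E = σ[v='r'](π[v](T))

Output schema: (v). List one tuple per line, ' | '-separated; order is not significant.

Subexpression sizes:
  T → 4
  π[v](T) → 4
  σ[v='r'](π[v](T)) → 2

== RESULT ==
v
r
r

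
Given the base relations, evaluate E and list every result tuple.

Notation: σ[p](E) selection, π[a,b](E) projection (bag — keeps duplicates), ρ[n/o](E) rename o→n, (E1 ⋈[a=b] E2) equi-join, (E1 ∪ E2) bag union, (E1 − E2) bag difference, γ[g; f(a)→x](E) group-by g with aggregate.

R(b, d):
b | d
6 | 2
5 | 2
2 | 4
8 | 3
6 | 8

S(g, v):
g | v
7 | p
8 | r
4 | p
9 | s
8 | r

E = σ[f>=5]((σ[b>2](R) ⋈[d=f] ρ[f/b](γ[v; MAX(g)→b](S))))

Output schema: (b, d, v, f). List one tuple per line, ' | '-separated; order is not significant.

Row counts bottom-up:
  R → 5
  σ[b>2](R) → 4
  S → 5
  γ[v; MAX(g)→b](S) → 3
  ρ[f/b](γ[v; MAX(g)→b](S)) → 3
  (σ[b>2](R) ⋈[d=f] ρ[f/b](γ[v; MAX(g)→b](S))) → 1
  σ[f>=5]((σ[b>2](R) ⋈[d=f] ρ[f/b](γ[v; MAX(g)→b](S)))) → 1

== RESULT ==
b | d | v | f
6 | 8 | r | 8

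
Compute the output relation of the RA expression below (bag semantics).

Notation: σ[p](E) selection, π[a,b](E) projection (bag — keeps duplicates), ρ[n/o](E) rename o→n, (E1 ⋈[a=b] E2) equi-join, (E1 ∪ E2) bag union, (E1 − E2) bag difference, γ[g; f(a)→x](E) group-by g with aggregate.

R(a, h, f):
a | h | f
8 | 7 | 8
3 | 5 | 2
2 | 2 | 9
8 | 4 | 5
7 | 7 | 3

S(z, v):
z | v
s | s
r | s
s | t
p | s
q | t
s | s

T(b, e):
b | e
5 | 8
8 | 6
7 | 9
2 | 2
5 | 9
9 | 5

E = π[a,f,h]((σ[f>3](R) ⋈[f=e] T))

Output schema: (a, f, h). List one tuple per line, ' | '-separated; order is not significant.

Row counts bottom-up:
  R → 5
  σ[f>3](R) → 3
  T → 6
  (σ[f>3](R) ⋈[f=e] T) → 4
  π[a,f,h]((σ[f>3](R) ⋈[f=e] T)) → 4

== RESULT ==
a | f | h
2 | 9 | 2
2 | 9 | 2
8 | 5 | 4
8 | 8 | 7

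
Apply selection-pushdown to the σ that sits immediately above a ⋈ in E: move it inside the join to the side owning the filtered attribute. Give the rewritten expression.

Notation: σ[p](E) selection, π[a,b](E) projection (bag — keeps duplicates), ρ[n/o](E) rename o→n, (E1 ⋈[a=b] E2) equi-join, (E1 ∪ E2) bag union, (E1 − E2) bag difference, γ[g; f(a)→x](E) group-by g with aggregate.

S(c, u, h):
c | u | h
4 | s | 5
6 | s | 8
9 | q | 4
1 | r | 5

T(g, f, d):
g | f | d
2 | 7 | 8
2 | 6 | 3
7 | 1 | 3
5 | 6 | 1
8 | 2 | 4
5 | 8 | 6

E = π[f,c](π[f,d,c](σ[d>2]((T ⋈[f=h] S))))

σ filters on d, owned by the left side.
E' = π[f,c](π[f,d,c]((σ[d>2](T) ⋈[f=h] S)))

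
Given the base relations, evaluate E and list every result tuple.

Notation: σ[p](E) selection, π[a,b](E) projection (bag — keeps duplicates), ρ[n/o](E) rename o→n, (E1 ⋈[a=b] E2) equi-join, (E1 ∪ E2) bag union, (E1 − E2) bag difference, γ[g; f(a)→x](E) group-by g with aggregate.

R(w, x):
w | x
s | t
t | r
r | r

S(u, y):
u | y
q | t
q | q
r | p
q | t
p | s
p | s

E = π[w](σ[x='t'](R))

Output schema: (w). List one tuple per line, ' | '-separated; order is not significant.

Per-node cardinality:
  R → 3
  σ[x='t'](R) → 1
  π[w](σ[x='t'](R)) → 1

== RESULT ==
w
s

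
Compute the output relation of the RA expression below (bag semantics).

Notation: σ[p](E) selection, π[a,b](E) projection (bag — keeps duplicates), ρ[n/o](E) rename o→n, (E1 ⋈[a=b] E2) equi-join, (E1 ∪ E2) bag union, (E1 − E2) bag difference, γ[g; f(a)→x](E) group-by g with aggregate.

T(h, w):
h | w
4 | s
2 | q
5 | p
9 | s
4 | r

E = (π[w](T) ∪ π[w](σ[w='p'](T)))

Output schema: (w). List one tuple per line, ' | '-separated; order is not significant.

Per-node cardinality:
  T → 5
  π[w](T) → 5
  T → 5
  σ[w='p'](T) → 1
  π[w](σ[w='p'](T)) → 1
  (π[w](T) ∪ π[w](σ[w='p'](T))) → 6

== RESULT ==
w
p
p
q
r
s
s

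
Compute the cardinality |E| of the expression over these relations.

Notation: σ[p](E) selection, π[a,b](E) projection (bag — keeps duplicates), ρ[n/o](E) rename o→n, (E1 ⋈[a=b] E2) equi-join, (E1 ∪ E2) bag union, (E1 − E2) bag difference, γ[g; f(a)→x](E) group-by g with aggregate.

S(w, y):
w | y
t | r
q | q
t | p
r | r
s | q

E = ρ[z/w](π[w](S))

Row counts bottom-up:
  S → 5
  π[w](S) → 5
  ρ[z/w](π[w](S)) → 5

|E| = 5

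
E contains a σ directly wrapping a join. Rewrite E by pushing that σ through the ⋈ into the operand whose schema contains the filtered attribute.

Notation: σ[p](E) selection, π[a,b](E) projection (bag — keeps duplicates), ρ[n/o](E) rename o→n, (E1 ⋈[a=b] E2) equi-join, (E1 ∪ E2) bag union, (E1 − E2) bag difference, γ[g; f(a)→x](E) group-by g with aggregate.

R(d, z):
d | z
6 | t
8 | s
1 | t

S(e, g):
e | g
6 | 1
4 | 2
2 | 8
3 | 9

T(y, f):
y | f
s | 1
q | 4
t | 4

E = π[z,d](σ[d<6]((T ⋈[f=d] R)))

σ filters on d, owned by the right side.
E' = π[z,d]((T ⋈[f=d] σ[d<6](R)))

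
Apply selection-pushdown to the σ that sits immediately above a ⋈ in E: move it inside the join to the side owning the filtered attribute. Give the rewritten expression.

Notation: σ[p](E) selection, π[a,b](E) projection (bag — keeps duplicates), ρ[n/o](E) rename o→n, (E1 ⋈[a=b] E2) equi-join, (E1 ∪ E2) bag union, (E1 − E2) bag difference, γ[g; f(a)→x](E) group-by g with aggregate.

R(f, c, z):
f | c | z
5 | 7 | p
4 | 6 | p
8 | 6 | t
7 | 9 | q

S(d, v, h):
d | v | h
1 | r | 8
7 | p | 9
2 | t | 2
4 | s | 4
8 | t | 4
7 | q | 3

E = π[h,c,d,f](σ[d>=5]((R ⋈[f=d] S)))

σ filters on d, owned by the right side.
E' = π[h,c,d,f]((R ⋈[f=d] σ[d>=5](S)))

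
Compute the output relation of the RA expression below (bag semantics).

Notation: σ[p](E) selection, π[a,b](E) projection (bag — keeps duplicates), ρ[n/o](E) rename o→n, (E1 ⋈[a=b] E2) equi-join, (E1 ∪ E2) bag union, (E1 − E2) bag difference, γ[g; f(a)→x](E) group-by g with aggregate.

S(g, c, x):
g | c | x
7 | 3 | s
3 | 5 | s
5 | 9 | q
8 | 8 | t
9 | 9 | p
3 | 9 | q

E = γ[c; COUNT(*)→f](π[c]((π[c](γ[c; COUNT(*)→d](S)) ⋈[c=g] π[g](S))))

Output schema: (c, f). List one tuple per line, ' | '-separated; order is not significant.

Row counts bottom-up:
  S → 6
  γ[c; COUNT(*)→d](S) → 4
  π[c](γ[c; COUNT(*)→d](S)) → 4
  S → 6
  π[g](S) → 6
  (π[c](γ[c; COUNT(*)→d](S)) ⋈[c=g] π[g](S)) → 5
  π[c]((π[c](γ[c; COUNT(*)→d](S)) ⋈[c=g] π[g](S))) → 5
  γ[c; COUNT(*)→f](π[c]((π[c](γ[c; COUNT(*)→d](S)) ⋈[c=g] π[g](S)))) → 4

== RESULT ==
c | f
3 | 2
5 | 1
8 | 1
9 | 1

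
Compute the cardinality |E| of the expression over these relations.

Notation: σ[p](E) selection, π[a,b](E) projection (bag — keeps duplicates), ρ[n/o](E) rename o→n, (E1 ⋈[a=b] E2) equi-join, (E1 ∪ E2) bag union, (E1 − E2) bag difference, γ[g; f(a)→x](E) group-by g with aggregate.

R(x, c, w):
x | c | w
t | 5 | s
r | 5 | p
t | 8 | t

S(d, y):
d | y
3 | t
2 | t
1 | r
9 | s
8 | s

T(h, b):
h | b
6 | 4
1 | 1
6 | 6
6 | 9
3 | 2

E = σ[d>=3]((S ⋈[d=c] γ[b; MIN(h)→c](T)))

Stepwise |·|:
  S → 5
  T → 5
  γ[b; MIN(h)→c](T) → 5
  (S ⋈[d=c] γ[b; MIN(h)→c](T)) → 2
  σ[d>=3]((S ⋈[d=c] γ[b; MIN(h)→c](T))) → 1

|E| = 1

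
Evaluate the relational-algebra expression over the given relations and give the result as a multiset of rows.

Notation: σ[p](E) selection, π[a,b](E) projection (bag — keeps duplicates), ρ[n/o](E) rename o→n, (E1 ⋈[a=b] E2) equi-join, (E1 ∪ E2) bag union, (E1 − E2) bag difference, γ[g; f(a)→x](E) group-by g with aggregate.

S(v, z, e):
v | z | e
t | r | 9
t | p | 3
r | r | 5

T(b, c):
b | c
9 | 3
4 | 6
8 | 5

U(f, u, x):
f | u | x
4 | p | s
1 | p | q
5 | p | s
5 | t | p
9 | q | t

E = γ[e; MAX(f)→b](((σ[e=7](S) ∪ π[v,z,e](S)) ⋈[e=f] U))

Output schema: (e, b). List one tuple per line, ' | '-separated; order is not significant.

Stepwise |·|:
  S → 3
  σ[e=7](S) → 0
  S → 3
  π[v,z,e](S) → 3
  (σ[e=7](S) ∪ π[v,z,e](S)) → 3
  U → 5
  ((σ[e=7](S) ∪ π[v,z,e](S)) ⋈[e=f] U) → 3
  γ[e; MAX(f)→b](((σ[e=7](S) ∪ π[v,z,e](S)) ⋈[e=f] U)) → 2

== RESULT ==
e | b
5 | 5
9 | 9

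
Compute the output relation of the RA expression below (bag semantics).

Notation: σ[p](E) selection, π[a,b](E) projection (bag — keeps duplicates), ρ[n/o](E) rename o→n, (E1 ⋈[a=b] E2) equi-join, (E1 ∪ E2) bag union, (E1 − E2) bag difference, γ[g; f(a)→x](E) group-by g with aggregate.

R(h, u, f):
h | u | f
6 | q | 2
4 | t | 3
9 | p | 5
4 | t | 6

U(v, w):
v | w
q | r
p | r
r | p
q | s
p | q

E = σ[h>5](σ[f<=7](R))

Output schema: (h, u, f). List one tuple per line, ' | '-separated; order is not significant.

Per-node cardinality:
  R → 4
  σ[f<=7](R) → 4
  σ[h>5](σ[f<=7](R)) → 2

== RESULT ==
h | u | f
6 | q | 2
9 | p | 5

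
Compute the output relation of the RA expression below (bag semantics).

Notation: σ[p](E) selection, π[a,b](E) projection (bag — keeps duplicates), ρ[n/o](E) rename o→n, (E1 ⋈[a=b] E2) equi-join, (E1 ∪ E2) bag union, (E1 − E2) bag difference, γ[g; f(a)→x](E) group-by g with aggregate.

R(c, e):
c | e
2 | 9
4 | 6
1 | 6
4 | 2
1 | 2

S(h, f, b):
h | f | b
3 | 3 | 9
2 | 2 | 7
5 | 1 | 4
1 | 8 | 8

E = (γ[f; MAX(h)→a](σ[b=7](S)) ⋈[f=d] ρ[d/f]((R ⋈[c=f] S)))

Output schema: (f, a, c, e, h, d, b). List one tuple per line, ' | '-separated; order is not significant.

Per-node cardinality:
  S → 4
  σ[b=7](S) → 1
  γ[f; MAX(h)→a](σ[b=7](S)) → 1
  R → 5
  S → 4
  (R ⋈[c=f] S) → 3
  ρ[d/f]((R ⋈[c=f] S)) → 3
  (γ[f; MAX(h)→a](σ[b=7](S)) ⋈[f=d] ρ[d/f]((R ⋈[c=f] S))) → 1

== RESULT ==
f | a | c | e | h | d | b
2 | 2 | 2 | 9 | 2 | 2 | 7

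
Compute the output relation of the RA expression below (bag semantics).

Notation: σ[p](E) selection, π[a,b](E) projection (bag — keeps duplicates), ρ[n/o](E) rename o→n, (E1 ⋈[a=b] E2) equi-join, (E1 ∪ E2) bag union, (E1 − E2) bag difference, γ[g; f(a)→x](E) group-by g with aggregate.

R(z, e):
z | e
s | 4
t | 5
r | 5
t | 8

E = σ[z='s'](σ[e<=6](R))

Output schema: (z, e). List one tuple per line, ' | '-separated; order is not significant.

Subexpression sizes:
  R → 4
  σ[e<=6](R) → 3
  σ[z='s'](σ[e<=6](R)) → 1

== RESULT ==
z | e
s | 4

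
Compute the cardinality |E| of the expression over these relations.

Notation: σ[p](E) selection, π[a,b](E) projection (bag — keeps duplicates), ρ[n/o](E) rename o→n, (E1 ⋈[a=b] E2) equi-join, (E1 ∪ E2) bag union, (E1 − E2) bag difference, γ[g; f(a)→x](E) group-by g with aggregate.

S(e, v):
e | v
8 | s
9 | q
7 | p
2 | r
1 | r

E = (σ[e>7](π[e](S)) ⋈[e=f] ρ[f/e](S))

Row counts bottom-up:
  S → 5
  π[e](S) → 5
  σ[e>7](π[e](S)) → 2
  S → 5
  ρ[f/e](S) → 5
  (σ[e>7](π[e](S)) ⋈[e=f] ρ[f/e](S)) → 2

|E| = 2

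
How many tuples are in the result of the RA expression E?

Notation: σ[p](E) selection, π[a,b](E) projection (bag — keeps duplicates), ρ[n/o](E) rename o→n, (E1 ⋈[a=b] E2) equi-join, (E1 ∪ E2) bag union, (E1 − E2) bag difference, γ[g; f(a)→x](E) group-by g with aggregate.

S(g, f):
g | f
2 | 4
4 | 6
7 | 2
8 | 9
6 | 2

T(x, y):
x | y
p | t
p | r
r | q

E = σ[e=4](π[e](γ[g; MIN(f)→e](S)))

Per-node cardinality:
  S → 5
  γ[g; MIN(f)→e](S) → 5
  π[e](γ[g; MIN(f)→e](S)) → 5
  σ[e=4](π[e](γ[g; MIN(f)→e](S))) → 1

|E| = 1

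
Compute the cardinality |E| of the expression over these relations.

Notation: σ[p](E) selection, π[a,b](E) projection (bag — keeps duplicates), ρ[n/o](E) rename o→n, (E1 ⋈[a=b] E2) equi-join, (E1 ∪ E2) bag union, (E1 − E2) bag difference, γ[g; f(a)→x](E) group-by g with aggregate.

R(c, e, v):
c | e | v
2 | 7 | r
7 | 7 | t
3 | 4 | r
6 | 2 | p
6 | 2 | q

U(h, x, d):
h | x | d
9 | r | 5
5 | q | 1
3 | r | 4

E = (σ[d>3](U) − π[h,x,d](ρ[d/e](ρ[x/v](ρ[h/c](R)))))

Stepwise |·|:
  U → 3
  σ[d>3](U) → 2
  R → 5
  ρ[h/c](R) → 5
  ρ[x/v](ρ[h/c](R)) → 5
  ρ[d/e](ρ[x/v](ρ[h/c](R))) → 5
  π[h,x,d](ρ[d/e](ρ[x/v](ρ[h/c](R)))) → 5
  (σ[d>3](U) − π[h,x,d](ρ[d/e](ρ[x/v](ρ[h/c](R))))) → 1

|E| = 1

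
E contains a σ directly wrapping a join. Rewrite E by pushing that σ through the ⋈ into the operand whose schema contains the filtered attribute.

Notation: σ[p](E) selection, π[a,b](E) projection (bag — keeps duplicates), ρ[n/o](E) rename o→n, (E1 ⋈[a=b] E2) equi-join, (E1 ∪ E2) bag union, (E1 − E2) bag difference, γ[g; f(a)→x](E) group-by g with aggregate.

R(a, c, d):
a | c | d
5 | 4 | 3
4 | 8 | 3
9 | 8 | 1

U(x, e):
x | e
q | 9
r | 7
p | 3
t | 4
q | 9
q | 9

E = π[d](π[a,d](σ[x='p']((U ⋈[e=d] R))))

σ filters on x, owned by the left side.
E' = π[d](π[a,d]((σ[x='p'](U) ⋈[e=d] R)))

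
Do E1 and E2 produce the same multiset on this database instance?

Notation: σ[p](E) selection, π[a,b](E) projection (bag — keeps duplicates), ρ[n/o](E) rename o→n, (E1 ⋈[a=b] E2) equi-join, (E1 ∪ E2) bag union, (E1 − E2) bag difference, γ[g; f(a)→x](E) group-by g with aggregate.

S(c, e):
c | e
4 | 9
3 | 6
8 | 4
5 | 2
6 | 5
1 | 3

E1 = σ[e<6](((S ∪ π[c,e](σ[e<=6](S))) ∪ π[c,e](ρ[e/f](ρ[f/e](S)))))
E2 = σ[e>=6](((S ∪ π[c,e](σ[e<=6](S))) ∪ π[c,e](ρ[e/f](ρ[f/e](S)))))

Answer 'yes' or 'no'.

E1 row counts bottom-up:
  S → 6
  S → 6
  σ[e<=6](S) → 5
  π[c,e](σ[e<=6](S)) → 5
  (S ∪ π[c,e](σ[e<=6](S))) → 11
  S → 6
  ρ[f/e](S) → 6
  ρ[e/f](ρ[f/e](S)) → 6
  π[c,e](ρ[e/f](ρ[f/e](S))) → 6
  ((S ∪ π[c,e](σ[e<=6](S))) ∪ π[c,e](ρ[e/f](ρ[f/e](S)))) → 17
  σ[e<6](((S ∪ π[c,e](σ[e<=6](S))) ∪ π[c,e](ρ[e/f](ρ[f/e](S))))) → 12
E2 row counts bottom-up:
  S → 6
  S → 6
  σ[e<=6](S) → 5
  π[c,e](σ[e<=6](S)) → 5
  (S ∪ π[c,e](σ[e<=6](S))) → 11
  S → 6
  ρ[f/e](S) → 6
  ρ[e/f](ρ[f/e](S)) → 6
  π[c,e](ρ[e/f](ρ[f/e](S))) → 6
  ((S ∪ π[c,e](σ[e<=6](S))) ∪ π[c,e](ρ[e/f](ρ[f/e](S)))) → 17
  σ[e>=6](((S ∪ π[c,e](σ[e<=6](S))) ∪ π[c,e](ρ[e/f](ρ[f/e](S))))) → 5

E1 result:
c | e
1 | 3
1 | 3
1 | 3
5 | 2
5 | 2
5 | 2
6 | 5
6 | 5
6 | 5
8 | 4
8 | 4
8 | 4
E2 result:
c | e
3 | 6
3 | 6
3 | 6
4 | 9
4 | 9
Witness: (8, 4) appears 3× in E1 but 0× in E2.

no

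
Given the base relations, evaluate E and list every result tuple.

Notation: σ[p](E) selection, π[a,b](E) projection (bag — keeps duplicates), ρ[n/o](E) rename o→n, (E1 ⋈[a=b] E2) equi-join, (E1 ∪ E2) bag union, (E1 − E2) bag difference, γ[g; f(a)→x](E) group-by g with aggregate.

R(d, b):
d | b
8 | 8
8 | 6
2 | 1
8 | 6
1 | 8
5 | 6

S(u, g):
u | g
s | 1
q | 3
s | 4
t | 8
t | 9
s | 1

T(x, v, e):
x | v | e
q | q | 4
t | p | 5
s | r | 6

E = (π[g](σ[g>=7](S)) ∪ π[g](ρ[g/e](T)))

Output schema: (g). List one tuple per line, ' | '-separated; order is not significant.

Row counts bottom-up:
  S → 6
  σ[g>=7](S) → 2
  π[g](σ[g>=7](S)) → 2
  T → 3
  ρ[g/e](T) → 3
  π[g](ρ[g/e](T)) → 3
  (π[g](σ[g>=7](S)) ∪ π[g](ρ[g/e](T))) → 5

== RESULT ==
g
4
5
6
8
9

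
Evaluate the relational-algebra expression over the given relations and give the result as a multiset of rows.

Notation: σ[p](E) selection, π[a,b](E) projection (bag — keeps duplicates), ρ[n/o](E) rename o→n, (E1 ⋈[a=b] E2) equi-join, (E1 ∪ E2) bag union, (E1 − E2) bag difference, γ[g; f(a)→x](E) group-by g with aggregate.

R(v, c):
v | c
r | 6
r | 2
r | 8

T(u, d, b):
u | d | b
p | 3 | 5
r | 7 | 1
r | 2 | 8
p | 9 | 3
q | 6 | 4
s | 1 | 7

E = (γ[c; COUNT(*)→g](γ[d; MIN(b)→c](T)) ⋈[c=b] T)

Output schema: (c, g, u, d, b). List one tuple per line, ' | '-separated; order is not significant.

Row counts bottom-up:
  T → 6
  γ[d; MIN(b)→c](T) → 6
  γ[c; COUNT(*)→g](γ[d; MIN(b)→c](T)) → 6
  T → 6
  (γ[c; COUNT(*)→g](γ[d; MIN(b)→c](T)) ⋈[c=b] T) → 6

== RESULT ==
c | g | u | d | b
1 | 1 | r | 7 | 1
3 | 1 | p | 9 | 3
4 | 1 | q | 6 | 4
5 | 1 | p | 3 | 5
7 | 1 | s | 1 | 7
8 | 1 | r | 2 | 8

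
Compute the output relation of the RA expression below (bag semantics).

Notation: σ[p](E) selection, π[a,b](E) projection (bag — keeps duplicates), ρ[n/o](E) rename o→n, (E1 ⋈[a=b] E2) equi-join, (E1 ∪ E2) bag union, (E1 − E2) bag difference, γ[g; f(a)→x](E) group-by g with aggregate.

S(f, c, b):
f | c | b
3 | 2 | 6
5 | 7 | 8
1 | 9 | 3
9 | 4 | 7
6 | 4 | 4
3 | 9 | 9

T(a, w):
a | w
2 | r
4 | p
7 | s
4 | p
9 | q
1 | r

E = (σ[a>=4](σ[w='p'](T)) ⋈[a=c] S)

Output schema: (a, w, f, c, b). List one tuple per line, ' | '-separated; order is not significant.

Subexpression sizes:
  T → 6
  σ[w='p'](T) → 2
  σ[a>=4](σ[w='p'](T)) → 2
  S → 6
  (σ[a>=4](σ[w='p'](T)) ⋈[a=c] S) → 4

== RESULT ==
a | w | f | c | b
4 | p | 6 | 4 | 4
4 | p | 6 | 4 | 4
4 | p | 9 | 4 | 7
4 | p | 9 | 4 | 7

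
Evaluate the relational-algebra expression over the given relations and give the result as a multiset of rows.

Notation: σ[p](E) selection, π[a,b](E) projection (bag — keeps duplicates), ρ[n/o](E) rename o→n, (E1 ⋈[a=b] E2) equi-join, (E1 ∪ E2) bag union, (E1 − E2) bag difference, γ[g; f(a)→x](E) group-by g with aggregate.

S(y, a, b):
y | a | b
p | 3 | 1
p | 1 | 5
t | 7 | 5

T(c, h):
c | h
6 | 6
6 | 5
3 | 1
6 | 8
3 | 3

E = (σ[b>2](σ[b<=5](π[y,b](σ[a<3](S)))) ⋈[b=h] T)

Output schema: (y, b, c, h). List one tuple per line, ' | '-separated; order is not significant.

Subexpression sizes:
  S → 3
  σ[a<3](S) → 1
  π[y,b](σ[a<3](S)) → 1
  σ[b<=5](π[y,b](σ[a<3](S))) → 1
  σ[b>2](σ[b<=5](π[y,b](σ[a<3](S)))) → 1
  T → 5
  (σ[b>2](σ[b<=5](π[y,b](σ[a<3](S)))) ⋈[b=h] T) → 1

== RESULT ==
y | b | c | h
p | 5 | 6 | 5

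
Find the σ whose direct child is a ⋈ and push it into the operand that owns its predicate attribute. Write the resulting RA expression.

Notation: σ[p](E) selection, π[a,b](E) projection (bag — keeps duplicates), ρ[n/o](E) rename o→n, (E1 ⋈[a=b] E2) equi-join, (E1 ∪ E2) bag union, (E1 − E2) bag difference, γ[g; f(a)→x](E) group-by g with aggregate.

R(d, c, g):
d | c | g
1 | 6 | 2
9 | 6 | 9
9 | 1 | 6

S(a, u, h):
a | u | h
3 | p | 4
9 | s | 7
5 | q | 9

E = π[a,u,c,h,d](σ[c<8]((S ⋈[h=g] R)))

σ filters on c, owned by the right side.
E' = π[a,u,c,h,d]((S ⋈[h=g] σ[c<8](R)))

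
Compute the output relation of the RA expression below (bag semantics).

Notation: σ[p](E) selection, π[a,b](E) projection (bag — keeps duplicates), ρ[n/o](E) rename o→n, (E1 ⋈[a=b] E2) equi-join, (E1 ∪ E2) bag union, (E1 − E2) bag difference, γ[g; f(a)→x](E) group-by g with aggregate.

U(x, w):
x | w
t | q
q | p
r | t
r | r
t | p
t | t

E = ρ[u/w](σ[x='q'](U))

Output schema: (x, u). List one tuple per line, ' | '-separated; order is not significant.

Stepwise |·|:
  U → 6
  σ[x='q'](U) → 1
  ρ[u/w](σ[x='q'](U)) → 1

== RESULT ==
x | u
q | p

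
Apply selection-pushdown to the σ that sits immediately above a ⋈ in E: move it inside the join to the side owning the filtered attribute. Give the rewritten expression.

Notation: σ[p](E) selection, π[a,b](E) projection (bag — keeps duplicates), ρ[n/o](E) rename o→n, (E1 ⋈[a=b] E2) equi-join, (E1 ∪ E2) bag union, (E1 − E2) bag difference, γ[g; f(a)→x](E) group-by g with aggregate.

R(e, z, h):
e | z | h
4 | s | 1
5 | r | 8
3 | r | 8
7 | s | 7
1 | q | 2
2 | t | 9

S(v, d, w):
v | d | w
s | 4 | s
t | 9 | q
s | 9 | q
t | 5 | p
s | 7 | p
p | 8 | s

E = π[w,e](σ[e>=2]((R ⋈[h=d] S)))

σ filters on e, owned by the left side.
E' = π[w,e]((σ[e>=2](R) ⋈[h=d] S))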